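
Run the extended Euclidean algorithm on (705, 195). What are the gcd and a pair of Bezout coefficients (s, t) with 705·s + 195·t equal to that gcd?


Euclidean algorithm on (705, 195) — divide until remainder is 0:
  705 = 3 · 195 + 120
  195 = 1 · 120 + 75
  120 = 1 · 75 + 45
  75 = 1 · 45 + 30
  45 = 1 · 30 + 15
  30 = 2 · 15 + 0
gcd(705, 195) = 15.
Track Bezout coefficients alongside the remainders: start with r₀ = 705 = a·1 + b·0 (s = 1, t = 0) and r₁ = 195 = a·0 + b·1 (s = 0, t = 1); each new remainder r_{k+1} = r_{k-1} − q_k·r_k inherits s_{k+1} = s_{k-1} − q_k·s_k, t_{k+1} = t_{k-1} − q_k·t_k, so r_k = a·s_k + b·t_k at every step:
  q = 3: r = 120, s = 1 − 3·0 = 1, t = 0 − 3·1 = -3  (check: 705·1 + 195·(-3) = 120)
  q = 1: r = 75, s = 0 − 1·1 = -1, t = 1 − 1·(-3) = 4  (check: 705·(-1) + 195·4 = 75)
  q = 1: r = 45, s = 1 − 1·(-1) = 2, t = -3 − 1·4 = -7  (check: 705·2 + 195·(-7) = 45)
  q = 1: r = 30, s = -1 − 1·2 = -3, t = 4 − 1·(-7) = 11  (check: 705·(-3) + 195·11 = 30)
  q = 1: r = 15, s = 2 − 1·(-3) = 5, t = -7 − 1·11 = -18  (check: 705·5 + 195·(-18) = 15)
The row with r = 15 (the gcd) gives the Bezout coefficients s = 5, t = -18.
Result: 705 · (5) + 195 · (-18) = 15.

gcd(705, 195) = 15; s = 5, t = -18 (check: 705·5 + 195·(-18) = 15).


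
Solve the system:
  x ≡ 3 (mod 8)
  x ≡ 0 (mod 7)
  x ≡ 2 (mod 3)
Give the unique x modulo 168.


Moduli 8, 7, 3 are pairwise coprime; by CRT there is a unique solution modulo M = 8 · 7 · 3 = 168.
Solve pairwise, accumulating the modulus:
  Start with x ≡ 3 (mod 8).
  Combine with x ≡ 0 (mod 7): since gcd(8, 7) = 1, we get a unique residue mod 56.
    Write x = 3 + 8·t and substitute into x ≡ 0 (mod 7): 8·t ≡ 0 − 3 = -3 (mod 7).
    Reduce coefficients mod 7: 1·t ≡ 4 (mod 7).
    So t ≡ 4 (mod 7).
    Then x = 3 + 8·4 = 35, valid modulo lcm(8, 7) = 56: x ≡ 35 (mod 56).
  Combine with x ≡ 2 (mod 3): since gcd(56, 3) = 1, we get a unique residue mod 168.
    Write x = 35 + 56·t and substitute into x ≡ 2 (mod 3): 56·t ≡ 2 − 35 = -33 (mod 3).
    Reduce coefficients mod 3: 2·t ≡ 0 (mod 3).
    The inverse of 2 mod 3 is 2 (since 2·2 = 4 = 1·3 + 1), so t ≡ 2·0 = 0 ≡ 0 (mod 3).
    Then x = 35 + 56·0 = 35, valid modulo lcm(56, 3) = 168: x ≡ 35 (mod 168).
Verify: 35 mod 8 = 3 ✓, 35 mod 7 = 0 ✓, 35 mod 3 = 2 ✓.

x ≡ 35 (mod 168).


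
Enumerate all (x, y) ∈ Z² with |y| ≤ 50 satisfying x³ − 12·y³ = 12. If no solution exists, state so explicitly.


The equation is x³ - 12y³ = 12. For fixed y, x³ = 12·y³ + 12, so a solution requires the RHS to be a perfect cube.
Strategy: iterate y from -50 to 50, compute RHS = 12·y³ + 12, and check whether it is a (positive or negative) perfect cube.
Check small values of y:
  y = 0: RHS = 12 is not a perfect cube.
  y = 1: RHS = 24 is not a perfect cube.
  y = -1: RHS = 0 = (0)³ ⇒ x = 0 works.
  y = 2: RHS = 108 is not a perfect cube.
  y = -2: RHS = -84 is not a perfect cube.
  y = 3: RHS = 336 is not a perfect cube.
  y = -3: RHS = -312 is not a perfect cube.
Continuing the search up to |y| = 50 finds no further solutions beyond those listed.
Collected solutions: (0, -1).

Solutions (with |y| ≤ 50): (0, -1).


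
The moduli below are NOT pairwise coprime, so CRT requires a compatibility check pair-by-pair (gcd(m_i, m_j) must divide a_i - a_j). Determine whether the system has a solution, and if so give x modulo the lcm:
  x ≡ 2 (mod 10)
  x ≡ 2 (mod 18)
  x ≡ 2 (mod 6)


Moduli 10, 18, 6 are not pairwise coprime, so CRT works modulo lcm(m_i) when all pairwise compatibility conditions hold.
Pairwise compatibility: gcd(m_i, m_j) must divide a_i - a_j for every pair.
Merge one congruence at a time:
  Start: x ≡ 2 (mod 10).
  Combine with x ≡ 2 (mod 18): gcd(10, 18) = 2; 2 - 2 = 0, which IS divisible by 2, so compatible.
    Write x = 2 + 10·t and substitute into x ≡ 2 (mod 18): 10·t ≡ 2 − 2 = 0 (mod 18).
    Divide the congruence (and modulus) by g = 2: 5·t ≡ 0 (mod 9).
    The inverse of 5 mod 9 is 2 (since 5·2 = 10 = 1·9 + 1), so t ≡ 2·0 = 0 ≡ 0 (mod 9).
    Then x = 2 + 10·0 = 2, valid modulo lcm(10, 18) = 90: x ≡ 2 (mod 90).
  Combine with x ≡ 2 (mod 6): gcd(90, 6) = 6; 2 - 2 = 0, which IS divisible by 6, so compatible.
    Write x = 2 + 90·t and substitute into x ≡ 2 (mod 6): 90·t ≡ 2 − 2 = 0 (mod 6).
    Divide the congruence (and modulus) by g = 6: 15·t ≡ 0 (mod 1).
    Modulo 1 every t works; take t = 0.
    Then x = 2 + 90·0 = 2, valid modulo lcm(90, 6) = 90: x ≡ 2 (mod 90).
Verify: 2 mod 10 = 2, 2 mod 18 = 2, 2 mod 6 = 2.

x ≡ 2 (mod 90).


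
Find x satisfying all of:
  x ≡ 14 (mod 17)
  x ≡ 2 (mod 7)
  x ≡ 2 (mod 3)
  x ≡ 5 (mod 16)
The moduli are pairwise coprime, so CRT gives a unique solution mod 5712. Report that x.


Product of moduli M = 17 · 7 · 3 · 16 = 5712.
Merge one congruence at a time:
  Start: x ≡ 14 (mod 17).
  Combine with x ≡ 2 (mod 7); new modulus lcm = 119.
    Write x = 14 + 17·t and substitute into x ≡ 2 (mod 7): 17·t ≡ 2 − 14 = -12 (mod 7).
    Reduce coefficients mod 7: 3·t ≡ 2 (mod 7).
    The inverse of 3 mod 7 is 5 (since 3·5 = 15 = 2·7 + 1), so t ≡ 5·2 = 10 ≡ 3 (mod 7).
    Then x = 14 + 17·3 = 65, valid modulo lcm(17, 7) = 119: x ≡ 65 (mod 119).
  Combine with x ≡ 2 (mod 3); new modulus lcm = 357.
    Write x = 65 + 119·t and substitute into x ≡ 2 (mod 3): 119·t ≡ 2 − 65 = -63 (mod 3).
    Reduce coefficients mod 3: 2·t ≡ 0 (mod 3).
    The inverse of 2 mod 3 is 2 (since 2·2 = 4 = 1·3 + 1), so t ≡ 2·0 = 0 ≡ 0 (mod 3).
    Then x = 65 + 119·0 = 65, valid modulo lcm(119, 3) = 357: x ≡ 65 (mod 357).
  Combine with x ≡ 5 (mod 16); new modulus lcm = 5712.
    Write x = 65 + 357·t and substitute into x ≡ 5 (mod 16): 357·t ≡ 5 − 65 = -60 (mod 16).
    Reduce coefficients mod 16: 5·t ≡ 4 (mod 16).
    The inverse of 5 mod 16 is 13 (since 5·13 = 65 = 4·16 + 1), so t ≡ 13·4 = 52 ≡ 4 (mod 16).
    Then x = 65 + 357·4 = 1493, valid modulo lcm(357, 16) = 5712: x ≡ 1493 (mod 5712).
Verify against each original: 1493 mod 17 = 14, 1493 mod 7 = 2, 1493 mod 3 = 2, 1493 mod 16 = 5.

x ≡ 1493 (mod 5712).


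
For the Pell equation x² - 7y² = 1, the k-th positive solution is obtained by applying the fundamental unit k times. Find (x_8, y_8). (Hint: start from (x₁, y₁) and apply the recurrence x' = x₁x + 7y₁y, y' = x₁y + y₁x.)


Step 1: Find the fundamental solution (x₁, y₁) of x² - 7y² = 1.
  Expand √7 as a continued fraction. a₀ = ⌊√7⌋ = 2; iterate m_{k+1} = d_k·a_k − m_k, d_{k+1} = (7 − m_{k+1}²)/d_k, a_{k+1} = ⌊(a₀ + m_{k+1})/d_{k+1}⌋ (starting m₀ = 0, d₀ = 1), with convergents p_k = a_k·p_{k-1} + p_{k-2}, q_k = a_k·q_{k-1} + q_{k-2} (p₋₁ = 1, q₋₁ = 0):
  k = 0: a₀ = 2; p₀/q₀ = 2/1; p₀² − 7·q₀² = 4 − 7 = -3.
  k = 1: m = 2, d = 3, a = ⌊(2 + 2)/3⌋ = 1; p/q = (1·2 + 1)/(1·1 + 0) = 3/1; p² − 7·q² = 9 − 7 = 2.
  k = 2: m = 1, d = 2, a = ⌊(2 + 1)/2⌋ = 1; p/q = (1·3 + 2)/(1·1 + 1) = 5/2; p² − 7·q² = 25 − 28 = -3.
  k = 3: m = 1, d = 3, a = ⌊(2 + 1)/3⌋ = 1; p/q = (1·5 + 3)/(1·2 + 1) = 8/3; p² − 7·q² = 64 − 63 = 1.
  The first convergent with p² − 7·q² = 1 gives the fundamental solution (x₁, y₁) = (8, 3).
Step 2: Apply the recurrence (x_{n+1}, y_{n+1}) = (x₁x_n + 7y₁y_n, x₁y_n + y₁x_n) repeatedly.
  From (x_1, y_1) = (8, 3): x_2 = 8·8 + 7·3·3 = 127; y_2 = 8·3 + 3·8 = 48.
  From (x_2, y_2) = (127, 48): x_3 = 8·127 + 7·3·48 = 2024; y_3 = 8·48 + 3·127 = 765.
  From (x_3, y_3) = (2024, 765): x_4 = 8·2024 + 7·3·765 = 32257; y_4 = 8·765 + 3·2024 = 12192.
  From (x_4, y_4) = (32257, 12192): x_5 = 8·32257 + 7·3·12192 = 514088; y_5 = 8·12192 + 3·32257 = 194307.
  From (x_5, y_5) = (514088, 194307): x_6 = 8·514088 + 7·3·194307 = 8193151; y_6 = 8·194307 + 3·514088 = 3096720.
  From (x_6, y_6) = (8193151, 3096720): x_7 = 8·8193151 + 7·3·3096720 = 130576328; y_7 = 8·3096720 + 3·8193151 = 49353213.
  From (x_7, y_7) = (130576328, 49353213): x_8 = 8·130576328 + 7·3·49353213 = 2081028097; y_8 = 8·49353213 + 3·130576328 = 786554688.
Step 3: Verify x_8² - 7·y_8² = 4330677940503441409 - 4330677940503441408 = 1 (should be 1). ✓

(x_1, y_1) = (8, 3); (x_8, y_8) = (2081028097, 786554688).


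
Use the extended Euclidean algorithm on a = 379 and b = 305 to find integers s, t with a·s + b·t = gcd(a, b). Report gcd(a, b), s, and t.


Euclidean algorithm on (379, 305) — divide until remainder is 0:
  379 = 1 · 305 + 74
  305 = 4 · 74 + 9
  74 = 8 · 9 + 2
  9 = 4 · 2 + 1
  2 = 2 · 1 + 0
gcd(379, 305) = 1.
Track Bezout coefficients alongside the remainders: start with r₀ = 379 = a·1 + b·0 (s = 1, t = 0) and r₁ = 305 = a·0 + b·1 (s = 0, t = 1); each new remainder r_{k+1} = r_{k-1} − q_k·r_k inherits s_{k+1} = s_{k-1} − q_k·s_k, t_{k+1} = t_{k-1} − q_k·t_k, so r_k = a·s_k + b·t_k at every step:
  q = 1: r = 74, s = 1 − 1·0 = 1, t = 0 − 1·1 = -1  (check: 379·1 + 305·(-1) = 74)
  q = 4: r = 9, s = 0 − 4·1 = -4, t = 1 − 4·(-1) = 5  (check: 379·(-4) + 305·5 = 9)
  q = 8: r = 2, s = 1 − 8·(-4) = 33, t = -1 − 8·5 = -41  (check: 379·33 + 305·(-41) = 2)
  q = 4: r = 1, s = -4 − 4·33 = -136, t = 5 − 4·(-41) = 169  (check: 379·(-136) + 305·169 = 1)
The row with r = 1 (the gcd) gives the Bezout coefficients s = -136, t = 169.
Result: 379 · (-136) + 305 · (169) = 1.

gcd(379, 305) = 1; s = -136, t = 169 (check: 379·(-136) + 305·169 = 1).


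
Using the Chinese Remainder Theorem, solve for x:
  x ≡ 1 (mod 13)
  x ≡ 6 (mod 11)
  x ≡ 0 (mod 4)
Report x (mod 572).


Moduli 13, 11, 4 are pairwise coprime; by CRT there is a unique solution modulo M = 13 · 11 · 4 = 572.
Solve pairwise, accumulating the modulus:
  Start with x ≡ 1 (mod 13).
  Combine with x ≡ 6 (mod 11): since gcd(13, 11) = 1, we get a unique residue mod 143.
    Write x = 1 + 13·t and substitute into x ≡ 6 (mod 11): 13·t ≡ 6 − 1 = 5 (mod 11).
    Reduce coefficients mod 11: 2·t ≡ 5 (mod 11).
    The inverse of 2 mod 11 is 6 (since 2·6 = 12 = 1·11 + 1), so t ≡ 6·5 = 30 ≡ 8 (mod 11).
    Then x = 1 + 13·8 = 105, valid modulo lcm(13, 11) = 143: x ≡ 105 (mod 143).
  Combine with x ≡ 0 (mod 4): since gcd(143, 4) = 1, we get a unique residue mod 572.
    Write x = 105 + 143·t and substitute into x ≡ 0 (mod 4): 143·t ≡ 0 − 105 = -105 (mod 4).
    Reduce coefficients mod 4: 3·t ≡ 3 (mod 4).
    The inverse of 3 mod 4 is 3 (since 3·3 = 9 = 2·4 + 1), so t ≡ 3·3 = 9 ≡ 1 (mod 4).
    Then x = 105 + 143·1 = 248, valid modulo lcm(143, 4) = 572: x ≡ 248 (mod 572).
Verify: 248 mod 13 = 1 ✓, 248 mod 11 = 6 ✓, 248 mod 4 = 0 ✓.

x ≡ 248 (mod 572).


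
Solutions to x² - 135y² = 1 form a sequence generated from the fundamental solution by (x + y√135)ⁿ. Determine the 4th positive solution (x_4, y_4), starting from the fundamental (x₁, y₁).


Step 1: Find the fundamental solution (x₁, y₁) of x² - 135y² = 1.
  Expand √135 as a continued fraction. a₀ = ⌊√135⌋ = 11; iterate m_{k+1} = d_k·a_k − m_k, d_{k+1} = (135 − m_{k+1}²)/d_k, a_{k+1} = ⌊(a₀ + m_{k+1})/d_{k+1}⌋ (starting m₀ = 0, d₀ = 1), with convergents p_k = a_k·p_{k-1} + p_{k-2}, q_k = a_k·q_{k-1} + q_{k-2} (p₋₁ = 1, q₋₁ = 0):
  k = 0: a₀ = 11; p₀/q₀ = 11/1; p₀² − 135·q₀² = 121 − 135 = -14.
  k = 1: m = 11, d = 14, a = ⌊(11 + 11)/14⌋ = 1; p/q = (1·11 + 1)/(1·1 + 0) = 12/1; p² − 135·q² = 144 − 135 = 9.
  k = 2: m = 3, d = 9, a = ⌊(11 + 3)/9⌋ = 1; p/q = (1·12 + 11)/(1·1 + 1) = 23/2; p² − 135·q² = 529 − 540 = -11.
  k = 3: m = 6, d = 11, a = ⌊(11 + 6)/11⌋ = 1; p/q = (1·23 + 12)/(1·2 + 1) = 35/3; p² − 135·q² = 1225 − 1215 = 10.
  k = 4: m = 5, d = 10, a = ⌊(11 + 5)/10⌋ = 1; p/q = (1·35 + 23)/(1·3 + 2) = 58/5; p² − 135·q² = 3364 − 3375 = -11.
  k = 5: m = 5, d = 11, a = ⌊(11 + 5)/11⌋ = 1; p/q = (1·58 + 35)/(1·5 + 3) = 93/8; p² − 135·q² = 8649 − 8640 = 9.
  k = 6: m = 6, d = 9, a = ⌊(11 + 6)/9⌋ = 1; p/q = (1·93 + 58)/(1·8 + 5) = 151/13; p² − 135·q² = 22801 − 22815 = -14.
  k = 7: m = 3, d = 14, a = ⌊(11 + 3)/14⌋ = 1; p/q = (1·151 + 93)/(1·13 + 8) = 244/21; p² − 135·q² = 59536 − 59535 = 1.
  The first convergent with p² − 135·q² = 1 gives the fundamental solution (x₁, y₁) = (244, 21).
Step 2: Apply the recurrence (x_{n+1}, y_{n+1}) = (x₁x_n + 135y₁y_n, x₁y_n + y₁x_n) repeatedly.
  From (x_1, y_1) = (244, 21): x_2 = 244·244 + 135·21·21 = 119071; y_2 = 244·21 + 21·244 = 10248.
  From (x_2, y_2) = (119071, 10248): x_3 = 244·119071 + 135·21·10248 = 58106404; y_3 = 244·10248 + 21·119071 = 5001003.
  From (x_3, y_3) = (58106404, 5001003): x_4 = 244·58106404 + 135·21·5001003 = 28355806081; y_4 = 244·5001003 + 21·58106404 = 2440479216.
Step 3: Verify x_4² - 135·y_4² = 804051738503276578561 - 804051738503276578560 = 1 (should be 1). ✓

(x_1, y_1) = (244, 21); (x_4, y_4) = (28355806081, 2440479216).


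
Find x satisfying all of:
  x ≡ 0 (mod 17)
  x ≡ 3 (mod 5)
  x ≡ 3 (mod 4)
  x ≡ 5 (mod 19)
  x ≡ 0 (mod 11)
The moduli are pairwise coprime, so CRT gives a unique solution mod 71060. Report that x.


Product of moduli M = 17 · 5 · 4 · 19 · 11 = 71060.
Merge one congruence at a time:
  Start: x ≡ 0 (mod 17).
  Combine with x ≡ 3 (mod 5); new modulus lcm = 85.
    Write x = 0 + 17·t and substitute into x ≡ 3 (mod 5): 17·t ≡ 3 − 0 = 3 (mod 5).
    Reduce coefficients mod 5: 2·t ≡ 3 (mod 5).
    The inverse of 2 mod 5 is 3 (since 2·3 = 6 = 1·5 + 1), so t ≡ 3·3 = 9 ≡ 4 (mod 5).
    Then x = 0 + 17·4 = 68, valid modulo lcm(17, 5) = 85: x ≡ 68 (mod 85).
  Combine with x ≡ 3 (mod 4); new modulus lcm = 340.
    Write x = 68 + 85·t and substitute into x ≡ 3 (mod 4): 85·t ≡ 3 − 68 = -65 (mod 4).
    Reduce coefficients mod 4: 1·t ≡ 3 (mod 4).
    So t ≡ 3 (mod 4).
    Then x = 68 + 85·3 = 323, valid modulo lcm(85, 4) = 340: x ≡ 323 (mod 340).
  Combine with x ≡ 5 (mod 19); new modulus lcm = 6460.
    Write x = 323 + 340·t and substitute into x ≡ 5 (mod 19): 340·t ≡ 5 − 323 = -318 (mod 19).
    Reduce coefficients mod 19: 17·t ≡ 5 (mod 19).
    The inverse of 17 mod 19 is 9 (since 17·9 = 153 = 8·19 + 1), so t ≡ 9·5 = 45 ≡ 7 (mod 19).
    Then x = 323 + 340·7 = 2703, valid modulo lcm(340, 19) = 6460: x ≡ 2703 (mod 6460).
  Combine with x ≡ 0 (mod 11); new modulus lcm = 71060.
    Write x = 2703 + 6460·t and substitute into x ≡ 0 (mod 11): 6460·t ≡ 0 − 2703 = -2703 (mod 11).
    Reduce coefficients mod 11: 3·t ≡ 3 (mod 11).
    The inverse of 3 mod 11 is 4 (since 3·4 = 12 = 1·11 + 1), so t ≡ 4·3 = 12 ≡ 1 (mod 11).
    Then x = 2703 + 6460·1 = 9163, valid modulo lcm(6460, 11) = 71060: x ≡ 9163 (mod 71060).
Verify against each original: 9163 mod 17 = 0, 9163 mod 5 = 3, 9163 mod 4 = 3, 9163 mod 19 = 5, 9163 mod 11 = 0.

x ≡ 9163 (mod 71060).


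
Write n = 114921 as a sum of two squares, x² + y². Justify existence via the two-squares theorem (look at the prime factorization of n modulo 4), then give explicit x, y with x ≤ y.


Step 1: Factor n = 114921 = 3^2 · 113^2.
Step 2: Check the mod-4 condition on each prime factor: 3 ≡ 3 (mod 4), exponent 2 (must be even); 113 ≡ 1 (mod 4), exponent 2.
All primes ≡ 3 (mod 4) appear to even exponent (or don't appear), so by the two-squares theorem n IS expressible as a sum of two squares.
Step 3: Build a representation. Group n = k² · m with k = 3 and m = 113 · 113 = 12769 (a product of primes ≡ 1 (mod 4)); a representation of m scales to one of n via (k·x)² + (k·y)² = k²(x² + y²). Each prime p ≡ 1 (mod 4) is itself a sum of two squares; find a² by testing p − a² for a perfect square:
  113: 113 − 1² = 112, 113 − 2² = 109, 113 − 3² = 104, 113 − 4² = 97, 113 − 5² = 88, 113 − 6² = 77, 113 − 7² = 64 = 8² ⇒ 113 = 7² + 8².
  Combine using the Brahmagupta–Fibonacci identity (a² + b²)(c² + d²) = (ac − bd)² + (ad + bc)² = (ac + bd)² + (ad − bc)²:
  113 · 113 = 12769: from (7² + 8²)(7² + 8²), take (7·7 − 8·8, 7·8 + 8·7) = (49 − 64, 56 + 56) = (-15, 112); dropping signs (only squares matter) gives (15, 112); check 15² + 112² = 225 + 12544 = 12769 ✓.
  Scale by k = 3: (3·15, 3·112) = (45, 336).
Step 4: Order so x ≤ y and verify: 45² + 336² = 2025 + 112896 = 114921 = n. ✓

n = 114921 = 45² + 336² (one valid representation with x ≤ y).


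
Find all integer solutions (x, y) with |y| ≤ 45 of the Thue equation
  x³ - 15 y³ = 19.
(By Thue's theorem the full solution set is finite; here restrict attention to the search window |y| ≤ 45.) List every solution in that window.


The equation is x³ - 15y³ = 19. For fixed y, x³ = 15·y³ + 19, so a solution requires the RHS to be a perfect cube.
Strategy: iterate y from -45 to 45, compute RHS = 15·y³ + 19, and check whether it is a (positive or negative) perfect cube.
Check small values of y:
  y = 0: RHS = 19 is not a perfect cube.
  y = 1: RHS = 34 is not a perfect cube.
  y = -1: RHS = 4 is not a perfect cube.
  y = 2: RHS = 139 is not a perfect cube.
  y = -2: RHS = -101 is not a perfect cube.
  y = 3: RHS = 424 is not a perfect cube.
  y = -3: RHS = -386 is not a perfect cube.
Continuing the search up to |y| = 45 finds no solutions either.
No (x, y) in the scanned range satisfies the equation.

No integer solutions with |y| ≤ 45.


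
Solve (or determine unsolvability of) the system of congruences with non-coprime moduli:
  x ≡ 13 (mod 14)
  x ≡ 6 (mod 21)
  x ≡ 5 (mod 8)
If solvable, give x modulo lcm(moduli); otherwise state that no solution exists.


Moduli 14, 21, 8 are not pairwise coprime, so CRT works modulo lcm(m_i) when all pairwise compatibility conditions hold.
Pairwise compatibility: gcd(m_i, m_j) must divide a_i - a_j for every pair.
Merge one congruence at a time:
  Start: x ≡ 13 (mod 14).
  Combine with x ≡ 6 (mod 21): gcd(14, 21) = 7; 6 - 13 = -7, which IS divisible by 7, so compatible.
    Write x = 13 + 14·t and substitute into x ≡ 6 (mod 21): 14·t ≡ 6 − 13 = -7 (mod 21).
    Divide the congruence (and modulus) by g = 7: 2·t ≡ -1 (mod 3).
    Reduce coefficients mod 3: 2·t ≡ 2 (mod 3).
    The inverse of 2 mod 3 is 2 (since 2·2 = 4 = 1·3 + 1), so t ≡ 2·2 = 4 ≡ 1 (mod 3).
    Then x = 13 + 14·1 = 27, valid modulo lcm(14, 21) = 42: x ≡ 27 (mod 42).
  Combine with x ≡ 5 (mod 8): gcd(42, 8) = 2; 5 - 27 = -22, which IS divisible by 2, so compatible.
    Write x = 27 + 42·t and substitute into x ≡ 5 (mod 8): 42·t ≡ 5 − 27 = -22 (mod 8).
    Divide the congruence (and modulus) by g = 2: 21·t ≡ -11 (mod 4).
    Reduce coefficients mod 4: 1·t ≡ 1 (mod 4).
    So t ≡ 1 (mod 4).
    Then x = 27 + 42·1 = 69, valid modulo lcm(42, 8) = 168: x ≡ 69 (mod 168).
Verify: 69 mod 14 = 13, 69 mod 21 = 6, 69 mod 8 = 5.

x ≡ 69 (mod 168).


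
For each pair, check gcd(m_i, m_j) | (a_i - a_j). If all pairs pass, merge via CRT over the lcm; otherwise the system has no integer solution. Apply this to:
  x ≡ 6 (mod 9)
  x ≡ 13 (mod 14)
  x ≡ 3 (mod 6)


Moduli 9, 14, 6 are not pairwise coprime, so CRT works modulo lcm(m_i) when all pairwise compatibility conditions hold.
Pairwise compatibility: gcd(m_i, m_j) must divide a_i - a_j for every pair.
Merge one congruence at a time:
  Start: x ≡ 6 (mod 9).
  Combine with x ≡ 13 (mod 14): gcd(9, 14) = 1; 13 - 6 = 7, which IS divisible by 1, so compatible.
    Write x = 6 + 9·t and substitute into x ≡ 13 (mod 14): 9·t ≡ 13 − 6 = 7 (mod 14).
    The inverse of 9 mod 14 is 11 (since 9·11 = 99 = 7·14 + 1), so t ≡ 11·7 = 77 ≡ 7 (mod 14).
    Then x = 6 + 9·7 = 69, valid modulo lcm(9, 14) = 126: x ≡ 69 (mod 126).
  Combine with x ≡ 3 (mod 6): gcd(126, 6) = 6; 3 - 69 = -66, which IS divisible by 6, so compatible.
    Write x = 69 + 126·t and substitute into x ≡ 3 (mod 6): 126·t ≡ 3 − 69 = -66 (mod 6).
    Divide the congruence (and modulus) by g = 6: 21·t ≡ -11 (mod 1).
    Modulo 1 every t works; take t = 0.
    Then x = 69 + 126·0 = 69, valid modulo lcm(126, 6) = 126: x ≡ 69 (mod 126).
Verify: 69 mod 9 = 6, 69 mod 14 = 13, 69 mod 6 = 3.

x ≡ 69 (mod 126).


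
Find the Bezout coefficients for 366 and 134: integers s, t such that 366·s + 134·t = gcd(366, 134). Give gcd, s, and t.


Euclidean algorithm on (366, 134) — divide until remainder is 0:
  366 = 2 · 134 + 98
  134 = 1 · 98 + 36
  98 = 2 · 36 + 26
  36 = 1 · 26 + 10
  26 = 2 · 10 + 6
  10 = 1 · 6 + 4
  6 = 1 · 4 + 2
  4 = 2 · 2 + 0
gcd(366, 134) = 2.
Track Bezout coefficients alongside the remainders: start with r₀ = 366 = a·1 + b·0 (s = 1, t = 0) and r₁ = 134 = a·0 + b·1 (s = 0, t = 1); each new remainder r_{k+1} = r_{k-1} − q_k·r_k inherits s_{k+1} = s_{k-1} − q_k·s_k, t_{k+1} = t_{k-1} − q_k·t_k, so r_k = a·s_k + b·t_k at every step:
  q = 2: r = 98, s = 1 − 2·0 = 1, t = 0 − 2·1 = -2  (check: 366·1 + 134·(-2) = 98)
  q = 1: r = 36, s = 0 − 1·1 = -1, t = 1 − 1·(-2) = 3  (check: 366·(-1) + 134·3 = 36)
  q = 2: r = 26, s = 1 − 2·(-1) = 3, t = -2 − 2·3 = -8  (check: 366·3 + 134·(-8) = 26)
  q = 1: r = 10, s = -1 − 1·3 = -4, t = 3 − 1·(-8) = 11  (check: 366·(-4) + 134·11 = 10)
  q = 2: r = 6, s = 3 − 2·(-4) = 11, t = -8 − 2·11 = -30  (check: 366·11 + 134·(-30) = 6)
  q = 1: r = 4, s = -4 − 1·11 = -15, t = 11 − 1·(-30) = 41  (check: 366·(-15) + 134·41 = 4)
  q = 1: r = 2, s = 11 − 1·(-15) = 26, t = -30 − 1·41 = -71  (check: 366·26 + 134·(-71) = 2)
The row with r = 2 (the gcd) gives the Bezout coefficients s = 26, t = -71.
Result: 366 · (26) + 134 · (-71) = 2.

gcd(366, 134) = 2; s = 26, t = -71 (check: 366·26 + 134·(-71) = 2).


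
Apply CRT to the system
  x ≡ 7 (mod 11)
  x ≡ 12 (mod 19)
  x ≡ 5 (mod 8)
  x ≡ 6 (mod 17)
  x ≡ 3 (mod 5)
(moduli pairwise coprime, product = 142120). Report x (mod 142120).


Product of moduli M = 11 · 19 · 8 · 17 · 5 = 142120.
Merge one congruence at a time:
  Start: x ≡ 7 (mod 11).
  Combine with x ≡ 12 (mod 19); new modulus lcm = 209.
    Write x = 7 + 11·t and substitute into x ≡ 12 (mod 19): 11·t ≡ 12 − 7 = 5 (mod 19).
    The inverse of 11 mod 19 is 7 (since 11·7 = 77 = 4·19 + 1), so t ≡ 7·5 = 35 ≡ 16 (mod 19).
    Then x = 7 + 11·16 = 183, valid modulo lcm(11, 19) = 209: x ≡ 183 (mod 209).
  Combine with x ≡ 5 (mod 8); new modulus lcm = 1672.
    Write x = 183 + 209·t and substitute into x ≡ 5 (mod 8): 209·t ≡ 5 − 183 = -178 (mod 8).
    Reduce coefficients mod 8: 1·t ≡ 6 (mod 8).
    So t ≡ 6 (mod 8).
    Then x = 183 + 209·6 = 1437, valid modulo lcm(209, 8) = 1672: x ≡ 1437 (mod 1672).
  Combine with x ≡ 6 (mod 17); new modulus lcm = 28424.
    Write x = 1437 + 1672·t and substitute into x ≡ 6 (mod 17): 1672·t ≡ 6 − 1437 = -1431 (mod 17).
    Reduce coefficients mod 17: 6·t ≡ 14 (mod 17).
    The inverse of 6 mod 17 is 3 (since 6·3 = 18 = 1·17 + 1), so t ≡ 3·14 = 42 ≡ 8 (mod 17).
    Then x = 1437 + 1672·8 = 14813, valid modulo lcm(1672, 17) = 28424: x ≡ 14813 (mod 28424).
  Combine with x ≡ 3 (mod 5); new modulus lcm = 142120.
    Write x = 14813 + 28424·t and substitute into x ≡ 3 (mod 5): 28424·t ≡ 3 − 14813 = -14810 (mod 5).
    Reduce coefficients mod 5: 4·t ≡ 0 (mod 5).
    The inverse of 4 mod 5 is 4 (since 4·4 = 16 = 3·5 + 1), so t ≡ 4·0 = 0 ≡ 0 (mod 5).
    Then x = 14813 + 28424·0 = 14813, valid modulo lcm(28424, 5) = 142120: x ≡ 14813 (mod 142120).
Verify against each original: 14813 mod 11 = 7, 14813 mod 19 = 12, 14813 mod 8 = 5, 14813 mod 17 = 6, 14813 mod 5 = 3.

x ≡ 14813 (mod 142120).


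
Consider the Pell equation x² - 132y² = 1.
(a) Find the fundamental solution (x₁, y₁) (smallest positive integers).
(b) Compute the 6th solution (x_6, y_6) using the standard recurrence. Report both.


Step 1: Find the fundamental solution (x₁, y₁) of x² - 132y² = 1.
  Expand √132 as a continued fraction. a₀ = ⌊√132⌋ = 11; iterate m_{k+1} = d_k·a_k − m_k, d_{k+1} = (132 − m_{k+1}²)/d_k, a_{k+1} = ⌊(a₀ + m_{k+1})/d_{k+1}⌋ (starting m₀ = 0, d₀ = 1), with convergents p_k = a_k·p_{k-1} + p_{k-2}, q_k = a_k·q_{k-1} + q_{k-2} (p₋₁ = 1, q₋₁ = 0):
  k = 0: a₀ = 11; p₀/q₀ = 11/1; p₀² − 132·q₀² = 121 − 132 = -11.
  k = 1: m = 11, d = 11, a = ⌊(11 + 11)/11⌋ = 2; p/q = (2·11 + 1)/(2·1 + 0) = 23/2; p² − 132·q² = 529 − 528 = 1.
  The first convergent with p² − 132·q² = 1 gives the fundamental solution (x₁, y₁) = (23, 2).
Step 2: Apply the recurrence (x_{n+1}, y_{n+1}) = (x₁x_n + 132y₁y_n, x₁y_n + y₁x_n) repeatedly.
  From (x_1, y_1) = (23, 2): x_2 = 23·23 + 132·2·2 = 1057; y_2 = 23·2 + 2·23 = 92.
  From (x_2, y_2) = (1057, 92): x_3 = 23·1057 + 132·2·92 = 48599; y_3 = 23·92 + 2·1057 = 4230.
  From (x_3, y_3) = (48599, 4230): x_4 = 23·48599 + 132·2·4230 = 2234497; y_4 = 23·4230 + 2·48599 = 194488.
  From (x_4, y_4) = (2234497, 194488): x_5 = 23·2234497 + 132·2·194488 = 102738263; y_5 = 23·194488 + 2·2234497 = 8942218.
  From (x_5, y_5) = (102738263, 8942218): x_6 = 23·102738263 + 132·2·8942218 = 4723725601; y_6 = 23·8942218 + 2·102738263 = 411147540.
Step 3: Verify x_6² - 132·y_6² = 22313583553542811201 - 22313583553542811200 = 1 (should be 1). ✓

(x_1, y_1) = (23, 2); (x_6, y_6) = (4723725601, 411147540).


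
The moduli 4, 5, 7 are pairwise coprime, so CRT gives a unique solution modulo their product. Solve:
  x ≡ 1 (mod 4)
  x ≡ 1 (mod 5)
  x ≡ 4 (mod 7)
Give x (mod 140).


Moduli 4, 5, 7 are pairwise coprime; by CRT there is a unique solution modulo M = 4 · 5 · 7 = 140.
Solve pairwise, accumulating the modulus:
  Start with x ≡ 1 (mod 4).
  Combine with x ≡ 1 (mod 5): since gcd(4, 5) = 1, we get a unique residue mod 20.
    Write x = 1 + 4·t and substitute into x ≡ 1 (mod 5): 4·t ≡ 1 − 1 = 0 (mod 5).
    The inverse of 4 mod 5 is 4 (since 4·4 = 16 = 3·5 + 1), so t ≡ 4·0 = 0 ≡ 0 (mod 5).
    Then x = 1 + 4·0 = 1, valid modulo lcm(4, 5) = 20: x ≡ 1 (mod 20).
  Combine with x ≡ 4 (mod 7): since gcd(20, 7) = 1, we get a unique residue mod 140.
    Write x = 1 + 20·t and substitute into x ≡ 4 (mod 7): 20·t ≡ 4 − 1 = 3 (mod 7).
    Reduce coefficients mod 7: 6·t ≡ 3 (mod 7).
    The inverse of 6 mod 7 is 6 (since 6·6 = 36 = 5·7 + 1), so t ≡ 6·3 = 18 ≡ 4 (mod 7).
    Then x = 1 + 20·4 = 81, valid modulo lcm(20, 7) = 140: x ≡ 81 (mod 140).
Verify: 81 mod 4 = 1 ✓, 81 mod 5 = 1 ✓, 81 mod 7 = 4 ✓.

x ≡ 81 (mod 140).


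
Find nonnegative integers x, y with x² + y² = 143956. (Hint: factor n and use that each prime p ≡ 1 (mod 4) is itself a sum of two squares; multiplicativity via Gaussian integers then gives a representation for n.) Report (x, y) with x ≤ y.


Step 1: Factor n = 143956 = 2^2 · 17 · 29 · 73.
Step 2: Check the mod-4 condition on each prime factor: 2 = 2 (special); 17 ≡ 1 (mod 4), exponent 1; 29 ≡ 1 (mod 4), exponent 1; 73 ≡ 1 (mod 4), exponent 1.
All primes ≡ 3 (mod 4) appear to even exponent (or don't appear), so by the two-squares theorem n IS expressible as a sum of two squares.
Step 3: Build a representation. Group n = k² · m with k = 2 and m = 17 · 29 · 73 = 35989 (a product of primes ≡ 1 (mod 4)); a representation of m scales to one of n via (k·x)² + (k·y)² = k²(x² + y²). Each prime p ≡ 1 (mod 4) is itself a sum of two squares; find a² by testing p − a² for a perfect square:
  17: 17 − 1² = 16 = 4² ⇒ 17 = 1² + 4².
  29: 29 − 1² = 28, 29 − 2² = 25 = 5² ⇒ 29 = 2² + 5².
  73: 73 − 1² = 72, 73 − 2² = 69, 73 − 3² = 64 = 8² ⇒ 73 = 3² + 8².
  Combine using the Brahmagupta–Fibonacci identity (a² + b²)(c² + d²) = (ac − bd)² + (ad + bc)² = (ac + bd)² + (ad − bc)²:
  17 · 29 = 493: from (1² + 4²)(2² + 5²), take (1·2 − 4·5, 1·5 + 4·2) = (2 − 20, 5 + 8) = (-18, 13); dropping signs (only squares matter) gives (18, 13); check 18² + 13² = 324 + 169 = 493 ✓.
  493 · 73 = 35989: from (18² + 13²)(3² + 8²), take (18·3 − 13·8, 18·8 + 13·3) = (54 − 104, 144 + 39) = (-50, 183); dropping signs (only squares matter) gives (50, 183); check 50² + 183² = 2500 + 33489 = 35989 ✓.
  Scale by k = 2: (2·50, 2·183) = (100, 366).
Step 4: Order so x ≤ y and verify: 100² + 366² = 10000 + 133956 = 143956 = n. ✓

n = 143956 = 100² + 366² (one valid representation with x ≤ y).


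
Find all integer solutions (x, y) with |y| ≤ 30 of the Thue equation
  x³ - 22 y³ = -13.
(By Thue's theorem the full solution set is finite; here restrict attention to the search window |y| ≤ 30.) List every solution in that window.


The equation is x³ - 22y³ = -13. For fixed y, x³ = 22·y³ − 13, so a solution requires the RHS to be a perfect cube.
Strategy: iterate y from -30 to 30, compute RHS = 22·y³ − 13, and check whether it is a (positive or negative) perfect cube.
Check small values of y:
  y = 0: RHS = -13 is not a perfect cube.
  y = 1: RHS = 9 is not a perfect cube.
  y = -1: RHS = -35 is not a perfect cube.
  y = 2: RHS = 163 is not a perfect cube.
  y = -2: RHS = -189 is not a perfect cube.
  y = 3: RHS = 581 is not a perfect cube.
  y = -3: RHS = -607 is not a perfect cube.
Continuing the search up to |y| = 30 finds no solutions either.
No (x, y) in the scanned range satisfies the equation.

No integer solutions with |y| ≤ 30.


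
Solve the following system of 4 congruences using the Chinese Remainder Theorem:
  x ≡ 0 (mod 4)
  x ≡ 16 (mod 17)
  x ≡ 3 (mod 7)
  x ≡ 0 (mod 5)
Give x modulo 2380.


Product of moduli M = 4 · 17 · 7 · 5 = 2380.
Merge one congruence at a time:
  Start: x ≡ 0 (mod 4).
  Combine with x ≡ 16 (mod 17); new modulus lcm = 68.
    Write x = 0 + 4·t and substitute into x ≡ 16 (mod 17): 4·t ≡ 16 − 0 = 16 (mod 17).
    The inverse of 4 mod 17 is 13 (since 4·13 = 52 = 3·17 + 1), so t ≡ 13·16 = 208 ≡ 4 (mod 17).
    Then x = 0 + 4·4 = 16, valid modulo lcm(4, 17) = 68: x ≡ 16 (mod 68).
  Combine with x ≡ 3 (mod 7); new modulus lcm = 476.
    Write x = 16 + 68·t and substitute into x ≡ 3 (mod 7): 68·t ≡ 3 − 16 = -13 (mod 7).
    Reduce coefficients mod 7: 5·t ≡ 1 (mod 7).
    The inverse of 5 mod 7 is 3 (since 5·3 = 15 = 2·7 + 1), so t ≡ 3·1 = 3 ≡ 3 (mod 7).
    Then x = 16 + 68·3 = 220, valid modulo lcm(68, 7) = 476: x ≡ 220 (mod 476).
  Combine with x ≡ 0 (mod 5); new modulus lcm = 2380.
    Write x = 220 + 476·t and substitute into x ≡ 0 (mod 5): 476·t ≡ 0 − 220 = -220 (mod 5).
    Reduce coefficients mod 5: 1·t ≡ 0 (mod 5).
    So t ≡ 0 (mod 5).
    Then x = 220 + 476·0 = 220, valid modulo lcm(476, 5) = 2380: x ≡ 220 (mod 2380).
Verify against each original: 220 mod 4 = 0, 220 mod 17 = 16, 220 mod 7 = 3, 220 mod 5 = 0.

x ≡ 220 (mod 2380).


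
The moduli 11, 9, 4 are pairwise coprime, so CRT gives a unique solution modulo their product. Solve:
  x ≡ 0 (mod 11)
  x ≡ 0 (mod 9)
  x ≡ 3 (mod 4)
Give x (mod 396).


Moduli 11, 9, 4 are pairwise coprime; by CRT there is a unique solution modulo M = 11 · 9 · 4 = 396.
Solve pairwise, accumulating the modulus:
  Start with x ≡ 0 (mod 11).
  Combine with x ≡ 0 (mod 9): since gcd(11, 9) = 1, we get a unique residue mod 99.
    Write x = 0 + 11·t and substitute into x ≡ 0 (mod 9): 11·t ≡ 0 − 0 = 0 (mod 9).
    Reduce coefficients mod 9: 2·t ≡ 0 (mod 9).
    The inverse of 2 mod 9 is 5 (since 2·5 = 10 = 1·9 + 1), so t ≡ 5·0 = 0 ≡ 0 (mod 9).
    Then x = 0 + 11·0 = 0, valid modulo lcm(11, 9) = 99: x ≡ 0 (mod 99).
  Combine with x ≡ 3 (mod 4): since gcd(99, 4) = 1, we get a unique residue mod 396.
    Write x = 0 + 99·t and substitute into x ≡ 3 (mod 4): 99·t ≡ 3 − 0 = 3 (mod 4).
    Reduce coefficients mod 4: 3·t ≡ 3 (mod 4).
    The inverse of 3 mod 4 is 3 (since 3·3 = 9 = 2·4 + 1), so t ≡ 3·3 = 9 ≡ 1 (mod 4).
    Then x = 0 + 99·1 = 99, valid modulo lcm(99, 4) = 396: x ≡ 99 (mod 396).
Verify: 99 mod 11 = 0 ✓, 99 mod 9 = 0 ✓, 99 mod 4 = 3 ✓.

x ≡ 99 (mod 396).


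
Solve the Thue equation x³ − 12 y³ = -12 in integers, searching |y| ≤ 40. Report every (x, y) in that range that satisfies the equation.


The equation is x³ - 12y³ = -12. For fixed y, x³ = 12·y³ − 12, so a solution requires the RHS to be a perfect cube.
Strategy: iterate y from -40 to 40, compute RHS = 12·y³ − 12, and check whether it is a (positive or negative) perfect cube.
Check small values of y:
  y = 0: RHS = -12 is not a perfect cube.
  y = 1: RHS = 0 = (0)³ ⇒ x = 0 works.
  y = -1: RHS = -24 is not a perfect cube.
  y = 2: RHS = 84 is not a perfect cube.
  y = -2: RHS = -108 is not a perfect cube.
  y = 3: RHS = 312 is not a perfect cube.
  y = -3: RHS = -336 is not a perfect cube.
Continuing the search up to |y| = 40 finds no further solutions beyond those listed.
Collected solutions: (0, 1).

Solutions (with |y| ≤ 40): (0, 1).


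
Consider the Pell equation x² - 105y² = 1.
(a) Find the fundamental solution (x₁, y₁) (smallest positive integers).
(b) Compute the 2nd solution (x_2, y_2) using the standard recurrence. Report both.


Step 1: Find the fundamental solution (x₁, y₁) of x² - 105y² = 1.
  Expand √105 as a continued fraction. a₀ = ⌊√105⌋ = 10; iterate m_{k+1} = d_k·a_k − m_k, d_{k+1} = (105 − m_{k+1}²)/d_k, a_{k+1} = ⌊(a₀ + m_{k+1})/d_{k+1}⌋ (starting m₀ = 0, d₀ = 1), with convergents p_k = a_k·p_{k-1} + p_{k-2}, q_k = a_k·q_{k-1} + q_{k-2} (p₋₁ = 1, q₋₁ = 0):
  k = 0: a₀ = 10; p₀/q₀ = 10/1; p₀² − 105·q₀² = 100 − 105 = -5.
  k = 1: m = 10, d = 5, a = ⌊(10 + 10)/5⌋ = 4; p/q = (4·10 + 1)/(4·1 + 0) = 41/4; p² − 105·q² = 1681 − 1680 = 1.
  The first convergent with p² − 105·q² = 1 gives the fundamental solution (x₁, y₁) = (41, 4).
Step 2: Apply the recurrence (x_{n+1}, y_{n+1}) = (x₁x_n + 105y₁y_n, x₁y_n + y₁x_n) repeatedly.
  From (x_1, y_1) = (41, 4): x_2 = 41·41 + 105·4·4 = 3361; y_2 = 41·4 + 4·41 = 328.
Step 3: Verify x_2² - 105·y_2² = 11296321 - 11296320 = 1 (should be 1). ✓

(x_1, y_1) = (41, 4); (x_2, y_2) = (3361, 328).


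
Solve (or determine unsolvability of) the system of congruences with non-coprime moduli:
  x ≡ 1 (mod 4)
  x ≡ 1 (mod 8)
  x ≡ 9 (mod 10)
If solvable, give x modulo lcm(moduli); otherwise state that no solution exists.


Moduli 4, 8, 10 are not pairwise coprime, so CRT works modulo lcm(m_i) when all pairwise compatibility conditions hold.
Pairwise compatibility: gcd(m_i, m_j) must divide a_i - a_j for every pair.
Merge one congruence at a time:
  Start: x ≡ 1 (mod 4).
  Combine with x ≡ 1 (mod 8): gcd(4, 8) = 4; 1 - 1 = 0, which IS divisible by 4, so compatible.
    Write x = 1 + 4·t and substitute into x ≡ 1 (mod 8): 4·t ≡ 1 − 1 = 0 (mod 8).
    Divide the congruence (and modulus) by g = 4: 1·t ≡ 0 (mod 2).
    So t ≡ 0 (mod 2).
    Then x = 1 + 4·0 = 1, valid modulo lcm(4, 8) = 8: x ≡ 1 (mod 8).
  Combine with x ≡ 9 (mod 10): gcd(8, 10) = 2; 9 - 1 = 8, which IS divisible by 2, so compatible.
    Write x = 1 + 8·t and substitute into x ≡ 9 (mod 10): 8·t ≡ 9 − 1 = 8 (mod 10).
    Divide the congruence (and modulus) by g = 2: 4·t ≡ 4 (mod 5).
    The inverse of 4 mod 5 is 4 (since 4·4 = 16 = 3·5 + 1), so t ≡ 4·4 = 16 ≡ 1 (mod 5).
    Then x = 1 + 8·1 = 9, valid modulo lcm(8, 10) = 40: x ≡ 9 (mod 40).
Verify: 9 mod 4 = 1, 9 mod 8 = 1, 9 mod 10 = 9.

x ≡ 9 (mod 40).


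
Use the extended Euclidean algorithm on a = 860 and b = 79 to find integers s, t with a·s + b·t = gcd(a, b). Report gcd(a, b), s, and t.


Euclidean algorithm on (860, 79) — divide until remainder is 0:
  860 = 10 · 79 + 70
  79 = 1 · 70 + 9
  70 = 7 · 9 + 7
  9 = 1 · 7 + 2
  7 = 3 · 2 + 1
  2 = 2 · 1 + 0
gcd(860, 79) = 1.
Track Bezout coefficients alongside the remainders: start with r₀ = 860 = a·1 + b·0 (s = 1, t = 0) and r₁ = 79 = a·0 + b·1 (s = 0, t = 1); each new remainder r_{k+1} = r_{k-1} − q_k·r_k inherits s_{k+1} = s_{k-1} − q_k·s_k, t_{k+1} = t_{k-1} − q_k·t_k, so r_k = a·s_k + b·t_k at every step:
  q = 10: r = 70, s = 1 − 10·0 = 1, t = 0 − 10·1 = -10  (check: 860·1 + 79·(-10) = 70)
  q = 1: r = 9, s = 0 − 1·1 = -1, t = 1 − 1·(-10) = 11  (check: 860·(-1) + 79·11 = 9)
  q = 7: r = 7, s = 1 − 7·(-1) = 8, t = -10 − 7·11 = -87  (check: 860·8 + 79·(-87) = 7)
  q = 1: r = 2, s = -1 − 1·8 = -9, t = 11 − 1·(-87) = 98  (check: 860·(-9) + 79·98 = 2)
  q = 3: r = 1, s = 8 − 3·(-9) = 35, t = -87 − 3·98 = -381  (check: 860·35 + 79·(-381) = 1)
The row with r = 1 (the gcd) gives the Bezout coefficients s = 35, t = -381.
Result: 860 · (35) + 79 · (-381) = 1.

gcd(860, 79) = 1; s = 35, t = -381 (check: 860·35 + 79·(-381) = 1).


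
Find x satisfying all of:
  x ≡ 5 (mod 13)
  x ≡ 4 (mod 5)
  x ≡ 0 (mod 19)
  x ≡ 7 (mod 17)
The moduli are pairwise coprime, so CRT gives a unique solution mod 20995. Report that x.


Product of moduli M = 13 · 5 · 19 · 17 = 20995.
Merge one congruence at a time:
  Start: x ≡ 5 (mod 13).
  Combine with x ≡ 4 (mod 5); new modulus lcm = 65.
    Write x = 5 + 13·t and substitute into x ≡ 4 (mod 5): 13·t ≡ 4 − 5 = -1 (mod 5).
    Reduce coefficients mod 5: 3·t ≡ 4 (mod 5).
    The inverse of 3 mod 5 is 2 (since 3·2 = 6 = 1·5 + 1), so t ≡ 2·4 = 8 ≡ 3 (mod 5).
    Then x = 5 + 13·3 = 44, valid modulo lcm(13, 5) = 65: x ≡ 44 (mod 65).
  Combine with x ≡ 0 (mod 19); new modulus lcm = 1235.
    Write x = 44 + 65·t and substitute into x ≡ 0 (mod 19): 65·t ≡ 0 − 44 = -44 (mod 19).
    Reduce coefficients mod 19: 8·t ≡ 13 (mod 19).
    The inverse of 8 mod 19 is 12 (since 8·12 = 96 = 5·19 + 1), so t ≡ 12·13 = 156 ≡ 4 (mod 19).
    Then x = 44 + 65·4 = 304, valid modulo lcm(65, 19) = 1235: x ≡ 304 (mod 1235).
  Combine with x ≡ 7 (mod 17); new modulus lcm = 20995.
    Write x = 304 + 1235·t and substitute into x ≡ 7 (mod 17): 1235·t ≡ 7 − 304 = -297 (mod 17).
    Reduce coefficients mod 17: 11·t ≡ 9 (mod 17).
    The inverse of 11 mod 17 is 14 (since 11·14 = 154 = 9·17 + 1), so t ≡ 14·9 = 126 ≡ 7 (mod 17).
    Then x = 304 + 1235·7 = 8949, valid modulo lcm(1235, 17) = 20995: x ≡ 8949 (mod 20995).
Verify against each original: 8949 mod 13 = 5, 8949 mod 5 = 4, 8949 mod 19 = 0, 8949 mod 17 = 7.

x ≡ 8949 (mod 20995).


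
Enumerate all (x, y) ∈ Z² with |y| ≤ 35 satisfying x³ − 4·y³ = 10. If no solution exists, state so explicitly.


The equation is x³ - 4y³ = 10. For fixed y, x³ = 4·y³ + 10, so a solution requires the RHS to be a perfect cube.
Strategy: iterate y from -35 to 35, compute RHS = 4·y³ + 10, and check whether it is a (positive or negative) perfect cube.
Check small values of y:
  y = 0: RHS = 10 is not a perfect cube.
  y = 1: RHS = 14 is not a perfect cube.
  y = -1: RHS = 6 is not a perfect cube.
  y = 2: RHS = 42 is not a perfect cube.
  y = -2: RHS = -22 is not a perfect cube.
  y = 3: RHS = 118 is not a perfect cube.
  y = -3: RHS = -98 is not a perfect cube.
Continuing the search up to |y| = 35 finds no solutions either.
No (x, y) in the scanned range satisfies the equation.

No integer solutions with |y| ≤ 35.


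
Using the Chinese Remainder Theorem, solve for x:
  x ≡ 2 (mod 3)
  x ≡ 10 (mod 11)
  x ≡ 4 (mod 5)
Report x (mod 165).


Moduli 3, 11, 5 are pairwise coprime; by CRT there is a unique solution modulo M = 3 · 11 · 5 = 165.
Solve pairwise, accumulating the modulus:
  Start with x ≡ 2 (mod 3).
  Combine with x ≡ 10 (mod 11): since gcd(3, 11) = 1, we get a unique residue mod 33.
    Write x = 2 + 3·t and substitute into x ≡ 10 (mod 11): 3·t ≡ 10 − 2 = 8 (mod 11).
    The inverse of 3 mod 11 is 4 (since 3·4 = 12 = 1·11 + 1), so t ≡ 4·8 = 32 ≡ 10 (mod 11).
    Then x = 2 + 3·10 = 32, valid modulo lcm(3, 11) = 33: x ≡ 32 (mod 33).
  Combine with x ≡ 4 (mod 5): since gcd(33, 5) = 1, we get a unique residue mod 165.
    Write x = 32 + 33·t and substitute into x ≡ 4 (mod 5): 33·t ≡ 4 − 32 = -28 (mod 5).
    Reduce coefficients mod 5: 3·t ≡ 2 (mod 5).
    The inverse of 3 mod 5 is 2 (since 3·2 = 6 = 1·5 + 1), so t ≡ 2·2 = 4 ≡ 4 (mod 5).
    Then x = 32 + 33·4 = 164, valid modulo lcm(33, 5) = 165: x ≡ 164 (mod 165).
Verify: 164 mod 3 = 2 ✓, 164 mod 11 = 10 ✓, 164 mod 5 = 4 ✓.

x ≡ 164 (mod 165).
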